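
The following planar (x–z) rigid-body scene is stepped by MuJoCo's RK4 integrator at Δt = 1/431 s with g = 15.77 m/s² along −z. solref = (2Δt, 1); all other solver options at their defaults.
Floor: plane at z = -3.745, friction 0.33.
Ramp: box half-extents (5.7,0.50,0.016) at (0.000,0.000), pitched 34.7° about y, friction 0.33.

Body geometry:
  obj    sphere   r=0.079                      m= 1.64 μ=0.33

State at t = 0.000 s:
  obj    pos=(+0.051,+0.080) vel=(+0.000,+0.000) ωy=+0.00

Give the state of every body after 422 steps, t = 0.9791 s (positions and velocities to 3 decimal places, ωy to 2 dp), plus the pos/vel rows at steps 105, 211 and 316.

State at t = 0.9791 s:
  obj    pos=(+2.578,-1.670) vel=(+5.162,-3.574) ωy=+79.47

Key-timestep trajectory:
   step    t(s)  obj.x    obj.z    obj.vx   obj.vz 
    105  0.2436   +0.208  -0.028  +1.285  -0.889
    211  0.4896   +0.683  -0.357  +2.581  -1.787
    316  0.7332   +1.468  -0.901  +3.866  -2.677


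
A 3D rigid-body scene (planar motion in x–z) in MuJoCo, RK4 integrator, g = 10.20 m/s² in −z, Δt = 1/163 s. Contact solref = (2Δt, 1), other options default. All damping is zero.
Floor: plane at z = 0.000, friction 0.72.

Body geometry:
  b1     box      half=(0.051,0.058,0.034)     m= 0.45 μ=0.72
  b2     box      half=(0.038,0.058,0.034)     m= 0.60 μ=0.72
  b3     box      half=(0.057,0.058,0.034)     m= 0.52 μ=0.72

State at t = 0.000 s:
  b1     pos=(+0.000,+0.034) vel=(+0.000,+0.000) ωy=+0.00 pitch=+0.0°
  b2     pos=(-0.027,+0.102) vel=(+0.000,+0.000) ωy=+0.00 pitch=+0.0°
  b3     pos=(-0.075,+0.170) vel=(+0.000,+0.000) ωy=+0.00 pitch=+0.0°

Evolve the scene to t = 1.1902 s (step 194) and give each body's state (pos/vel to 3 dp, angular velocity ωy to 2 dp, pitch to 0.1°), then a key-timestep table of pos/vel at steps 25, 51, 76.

State at t = 1.1902 s:
  b1     pos=(+0.000,+0.034) vel=(+0.000,+0.000) ωy=+0.00 pitch=+0.0°
  b2     pos=(-0.027,+0.102) vel=(+0.000,+0.000) ωy=+0.00 pitch=+0.0°
  b3     pos=(-0.101,+0.057) vel=(+0.000,+0.000) ωy=+0.00 pitch=-90.0°

Key-timestep trajectory:
   step    t(s)  b1.x    b1.z    b1.vx   b1.vz   b2.x    b2.z    b2.vx   b2.vz   b3.x    b3.z    b3.vx   b3.vz 
     25  0.1534   +0.000  +0.034  +0.000  +0.000   -0.027  +0.102  +0.001  +0.001   -0.092  +0.159  -0.215  -0.242
     51  0.3129   +0.000  +0.034  +0.000  +0.000   -0.027  +0.102  +0.000  +0.000   -0.121  +0.062  +0.001  +0.143
     76  0.4663   +0.000  +0.034  +0.000  +0.000   -0.027  +0.102  +0.000  +0.000   -0.103  +0.058  +0.282  -0.145


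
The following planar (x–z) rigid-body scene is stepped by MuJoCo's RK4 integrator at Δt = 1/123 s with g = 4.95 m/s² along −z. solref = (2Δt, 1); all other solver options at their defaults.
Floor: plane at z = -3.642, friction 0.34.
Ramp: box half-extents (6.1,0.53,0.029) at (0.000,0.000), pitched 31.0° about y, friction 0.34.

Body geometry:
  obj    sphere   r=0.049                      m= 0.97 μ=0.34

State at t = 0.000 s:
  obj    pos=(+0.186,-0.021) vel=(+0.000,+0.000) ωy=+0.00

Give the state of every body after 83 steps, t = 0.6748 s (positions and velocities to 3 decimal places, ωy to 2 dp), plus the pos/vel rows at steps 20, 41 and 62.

State at t = 0.6748 s:
  obj    pos=(+0.542,-0.234) vel=(+1.053,-0.633) ωy=+25.07

Key-timestep trajectory:
   step    t(s)  obj.x    obj.z    obj.vx   obj.vz 
     20  0.1626   +0.207  -0.033  +0.254  -0.153
     41  0.3333   +0.273  -0.073  +0.520  -0.313
     62  0.5041   +0.384  -0.140  +0.787  -0.473


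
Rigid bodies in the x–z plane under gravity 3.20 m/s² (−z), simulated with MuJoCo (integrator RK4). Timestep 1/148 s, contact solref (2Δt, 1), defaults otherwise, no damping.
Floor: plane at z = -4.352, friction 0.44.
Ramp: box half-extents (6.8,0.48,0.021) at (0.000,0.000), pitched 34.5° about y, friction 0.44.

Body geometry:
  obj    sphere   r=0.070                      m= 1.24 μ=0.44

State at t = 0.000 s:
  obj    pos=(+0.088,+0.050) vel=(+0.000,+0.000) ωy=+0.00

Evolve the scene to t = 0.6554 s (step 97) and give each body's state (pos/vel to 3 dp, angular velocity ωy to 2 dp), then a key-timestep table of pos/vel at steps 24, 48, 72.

State at t = 0.6554 s:
  obj    pos=(+0.317,-0.108) vel=(+0.699,-0.481) ωy=+12.12

Key-timestep trajectory:
   step    t(s)  obj.x    obj.z    obj.vx   obj.vz 
     24  0.1622   +0.102  +0.040  +0.173  -0.119
     48  0.3243   +0.144  +0.011  +0.346  -0.238
     72  0.4865   +0.214  -0.037  +0.519  -0.357


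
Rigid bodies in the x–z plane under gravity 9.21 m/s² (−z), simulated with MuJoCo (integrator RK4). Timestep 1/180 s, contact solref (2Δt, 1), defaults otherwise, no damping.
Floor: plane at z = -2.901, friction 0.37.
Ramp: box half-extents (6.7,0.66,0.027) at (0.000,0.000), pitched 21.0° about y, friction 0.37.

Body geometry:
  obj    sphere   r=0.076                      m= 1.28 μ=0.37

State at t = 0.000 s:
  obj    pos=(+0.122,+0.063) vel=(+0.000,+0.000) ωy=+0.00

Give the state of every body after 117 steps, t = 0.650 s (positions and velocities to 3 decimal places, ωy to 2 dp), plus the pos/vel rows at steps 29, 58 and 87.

State at t = 0.650 s:
  obj    pos=(+0.587,-0.115) vel=(+1.431,-0.549) ωy=+20.16

Key-timestep trajectory:
   step    t(s)  obj.x    obj.z    obj.vx   obj.vz 
     29  0.1611   +0.151  +0.052  +0.355  -0.136
     58  0.3222   +0.236  +0.020  +0.709  -0.272
     87  0.4833   +0.379  -0.035  +1.064  -0.408


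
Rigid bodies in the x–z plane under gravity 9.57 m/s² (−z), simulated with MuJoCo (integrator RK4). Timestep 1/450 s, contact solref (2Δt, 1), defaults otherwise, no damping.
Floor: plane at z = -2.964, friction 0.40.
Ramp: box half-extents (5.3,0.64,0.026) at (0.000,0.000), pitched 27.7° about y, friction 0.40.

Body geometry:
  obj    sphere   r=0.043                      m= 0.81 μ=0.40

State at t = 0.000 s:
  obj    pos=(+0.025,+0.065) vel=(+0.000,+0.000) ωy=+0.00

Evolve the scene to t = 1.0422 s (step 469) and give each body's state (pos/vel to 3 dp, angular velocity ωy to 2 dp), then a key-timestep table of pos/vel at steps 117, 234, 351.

State at t = 1.0422 s:
  obj    pos=(+1.553,-0.737) vel=(+2.932,-1.539) ωy=+77.01

Key-timestep trajectory:
   step    t(s)  obj.x    obj.z    obj.vx   obj.vz 
    117  0.2600   +0.120  +0.015  +0.732  -0.384
    234  0.5200   +0.405  -0.135  +1.463  -0.768
    351  0.7800   +0.881  -0.385  +2.194  -1.152


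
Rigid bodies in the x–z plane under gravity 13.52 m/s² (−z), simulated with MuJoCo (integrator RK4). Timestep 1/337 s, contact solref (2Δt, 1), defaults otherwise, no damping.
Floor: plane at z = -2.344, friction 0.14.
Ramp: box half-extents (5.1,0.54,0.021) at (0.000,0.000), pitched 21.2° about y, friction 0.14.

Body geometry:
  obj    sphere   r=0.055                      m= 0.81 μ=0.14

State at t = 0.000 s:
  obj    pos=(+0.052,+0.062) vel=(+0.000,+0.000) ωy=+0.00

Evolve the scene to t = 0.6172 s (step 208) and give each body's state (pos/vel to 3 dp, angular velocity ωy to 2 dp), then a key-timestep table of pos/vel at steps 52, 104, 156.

State at t = 0.6172 s:
  obj    pos=(+0.672,-0.179) vel=(+2.010,-0.780) ωy=+39.18

Key-timestep trajectory:
   step    t(s)  obj.x    obj.z    obj.vx   obj.vz 
     52  0.1543   +0.091  +0.046  +0.503  -0.195
    104  0.3086   +0.207  +0.001  +1.005  -0.390
    156  0.4629   +0.401  -0.074  +1.507  -0.585


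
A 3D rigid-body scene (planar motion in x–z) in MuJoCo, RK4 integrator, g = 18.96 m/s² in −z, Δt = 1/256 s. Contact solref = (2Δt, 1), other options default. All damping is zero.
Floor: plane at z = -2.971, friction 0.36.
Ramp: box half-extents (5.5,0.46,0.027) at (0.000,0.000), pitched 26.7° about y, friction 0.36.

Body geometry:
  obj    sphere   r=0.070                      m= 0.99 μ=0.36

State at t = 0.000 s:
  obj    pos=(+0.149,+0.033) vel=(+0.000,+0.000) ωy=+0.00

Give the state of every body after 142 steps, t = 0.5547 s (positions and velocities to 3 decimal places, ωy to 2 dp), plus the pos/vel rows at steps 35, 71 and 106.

State at t = 0.5547 s:
  obj    pos=(+0.986,-0.387) vel=(+3.015,-1.517) ωy=+48.21

Key-timestep trajectory:
   step    t(s)  obj.x    obj.z    obj.vx   obj.vz 
     35  0.1367   +0.200  +0.008  +0.743  -0.374
     71  0.2773   +0.358  -0.072  +1.508  -0.758
    106  0.4141   +0.615  -0.201  +2.251  -1.132


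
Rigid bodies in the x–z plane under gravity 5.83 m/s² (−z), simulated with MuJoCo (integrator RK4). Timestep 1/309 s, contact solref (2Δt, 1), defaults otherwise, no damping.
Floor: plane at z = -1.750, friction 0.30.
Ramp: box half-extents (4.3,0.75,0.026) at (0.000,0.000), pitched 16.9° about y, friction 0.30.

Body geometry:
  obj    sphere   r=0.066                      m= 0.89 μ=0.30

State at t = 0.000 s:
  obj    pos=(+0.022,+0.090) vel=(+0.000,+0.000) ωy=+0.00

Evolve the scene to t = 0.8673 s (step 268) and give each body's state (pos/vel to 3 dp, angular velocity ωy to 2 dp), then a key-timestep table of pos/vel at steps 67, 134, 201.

State at t = 0.8673 s:
  obj    pos=(+0.458,-0.043) vel=(+1.005,-0.305) ωy=+15.91

Key-timestep trajectory:
   step    t(s)  obj.x    obj.z    obj.vx   obj.vz 
     67  0.2168   +0.049  +0.081  +0.251  -0.076
    134  0.4337   +0.131  +0.056  +0.502  -0.153
    201  0.6505   +0.267  +0.015  +0.753  -0.229


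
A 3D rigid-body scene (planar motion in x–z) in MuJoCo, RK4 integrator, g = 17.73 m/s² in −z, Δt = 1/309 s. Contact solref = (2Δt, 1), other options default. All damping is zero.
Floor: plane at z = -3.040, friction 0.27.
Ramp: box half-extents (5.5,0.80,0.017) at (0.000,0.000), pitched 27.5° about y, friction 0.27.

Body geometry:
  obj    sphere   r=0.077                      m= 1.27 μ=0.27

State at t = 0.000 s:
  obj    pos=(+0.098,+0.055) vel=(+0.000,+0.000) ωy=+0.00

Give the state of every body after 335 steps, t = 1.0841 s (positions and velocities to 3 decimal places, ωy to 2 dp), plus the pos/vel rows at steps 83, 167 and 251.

State at t = 1.0841 s:
  obj    pos=(+3.147,-1.532) vel=(+5.624,-2.927) ωy=+82.33

Key-timestep trajectory:
   step    t(s)  obj.x    obj.z    obj.vx   obj.vz 
     83  0.2686   +0.285  -0.042  +1.394  -0.725
    167  0.5405   +0.856  -0.339  +2.804  -1.459
    251  0.8123   +1.809  -0.836  +4.214  -2.193


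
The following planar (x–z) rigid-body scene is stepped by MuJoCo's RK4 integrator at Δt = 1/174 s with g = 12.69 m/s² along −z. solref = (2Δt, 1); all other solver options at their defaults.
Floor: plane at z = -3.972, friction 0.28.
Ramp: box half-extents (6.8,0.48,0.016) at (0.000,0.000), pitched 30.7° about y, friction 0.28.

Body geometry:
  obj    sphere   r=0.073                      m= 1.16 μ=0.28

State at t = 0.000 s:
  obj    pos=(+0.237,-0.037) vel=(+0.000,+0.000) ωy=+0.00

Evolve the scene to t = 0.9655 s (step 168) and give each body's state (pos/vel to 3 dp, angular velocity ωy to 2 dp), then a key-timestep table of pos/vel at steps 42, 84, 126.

State at t = 0.9655 s:
  obj    pos=(+2.092,-1.139) vel=(+3.842,-2.281) ωy=+61.19

Key-timestep trajectory:
   step    t(s)  obj.x    obj.z    obj.vx   obj.vz 
     42  0.2414   +0.353  -0.106  +0.961  -0.570
     84  0.4828   +0.701  -0.313  +1.921  -1.141
    126  0.7241   +1.280  -0.657  +2.882  -1.711


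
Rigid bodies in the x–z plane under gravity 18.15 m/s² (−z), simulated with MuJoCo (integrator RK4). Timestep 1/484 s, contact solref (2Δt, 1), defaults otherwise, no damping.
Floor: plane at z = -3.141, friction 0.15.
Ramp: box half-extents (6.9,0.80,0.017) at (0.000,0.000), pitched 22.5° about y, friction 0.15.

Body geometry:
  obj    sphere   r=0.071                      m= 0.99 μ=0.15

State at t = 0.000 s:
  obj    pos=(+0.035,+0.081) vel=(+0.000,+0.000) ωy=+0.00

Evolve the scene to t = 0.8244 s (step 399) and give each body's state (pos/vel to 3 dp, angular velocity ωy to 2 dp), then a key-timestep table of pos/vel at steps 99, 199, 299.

State at t = 0.8244 s:
  obj    pos=(+1.593,-0.564) vel=(+3.779,-1.565) ωy=+57.60

Key-timestep trajectory:
   step    t(s)  obj.x    obj.z    obj.vx   obj.vz 
     99  0.2045   +0.131  +0.041  +0.938  -0.388
    199  0.4112   +0.422  -0.080  +1.885  -0.781
    299  0.6178   +0.910  -0.282  +2.832  -1.173


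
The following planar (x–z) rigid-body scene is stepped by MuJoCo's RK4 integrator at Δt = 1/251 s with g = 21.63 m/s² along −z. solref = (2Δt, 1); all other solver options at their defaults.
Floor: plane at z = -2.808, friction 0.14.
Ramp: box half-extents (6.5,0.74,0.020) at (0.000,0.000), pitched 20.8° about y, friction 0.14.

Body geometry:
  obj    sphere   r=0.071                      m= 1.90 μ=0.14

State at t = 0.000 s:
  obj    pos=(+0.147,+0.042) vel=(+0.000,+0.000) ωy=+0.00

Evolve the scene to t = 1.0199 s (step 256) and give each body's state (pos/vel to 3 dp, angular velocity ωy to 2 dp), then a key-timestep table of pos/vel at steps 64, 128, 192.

State at t = 1.0199 s:
  obj    pos=(+2.815,-0.972) vel=(+5.231,-1.987) ωy=+78.79

Key-timestep trajectory:
   step    t(s)  obj.x    obj.z    obj.vx   obj.vz 
     64  0.2550   +0.314  -0.022  +1.308  -0.497
    128  0.5100   +0.814  -0.212  +2.616  -0.994
    192  0.7649   +1.648  -0.529  +3.924  -1.490


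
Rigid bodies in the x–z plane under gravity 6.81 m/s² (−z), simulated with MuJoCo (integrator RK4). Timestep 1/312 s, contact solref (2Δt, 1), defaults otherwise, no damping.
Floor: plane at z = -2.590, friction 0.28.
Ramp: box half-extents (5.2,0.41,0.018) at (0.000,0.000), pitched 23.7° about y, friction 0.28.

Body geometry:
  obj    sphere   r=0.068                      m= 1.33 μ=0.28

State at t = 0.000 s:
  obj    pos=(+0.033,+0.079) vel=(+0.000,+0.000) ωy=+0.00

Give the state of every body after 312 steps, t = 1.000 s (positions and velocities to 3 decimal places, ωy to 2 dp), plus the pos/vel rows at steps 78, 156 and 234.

State at t = 1.000 s:
  obj    pos=(+0.928,-0.314) vel=(+1.790,-0.786) ωy=+28.75

Key-timestep trajectory:
   step    t(s)  obj.x    obj.z    obj.vx   obj.vz 
     78  0.2500   +0.089  +0.055  +0.448  -0.196
    156  0.5000   +0.257  -0.019  +0.895  -0.393
    234  0.7500   +0.537  -0.142  +1.343  -0.589


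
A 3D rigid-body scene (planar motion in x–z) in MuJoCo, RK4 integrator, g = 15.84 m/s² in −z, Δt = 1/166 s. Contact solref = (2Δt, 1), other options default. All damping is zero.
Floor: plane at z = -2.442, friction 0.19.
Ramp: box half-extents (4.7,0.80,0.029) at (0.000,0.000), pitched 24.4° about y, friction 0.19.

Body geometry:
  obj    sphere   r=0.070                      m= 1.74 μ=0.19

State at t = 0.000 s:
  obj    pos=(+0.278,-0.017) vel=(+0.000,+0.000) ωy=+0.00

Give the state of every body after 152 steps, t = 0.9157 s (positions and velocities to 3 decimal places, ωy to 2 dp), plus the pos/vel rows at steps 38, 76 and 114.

State at t = 0.9157 s:
  obj    pos=(+2.063,-0.827) vel=(+3.898,-1.768) ωy=+61.12

Key-timestep trajectory:
   step    t(s)  obj.x    obj.z    obj.vx   obj.vz 
     38  0.2289   +0.390  -0.068  +0.975  -0.442
     76  0.4578   +0.724  -0.220  +1.949  -0.884
    114  0.6867   +1.282  -0.473  +2.923  -1.326


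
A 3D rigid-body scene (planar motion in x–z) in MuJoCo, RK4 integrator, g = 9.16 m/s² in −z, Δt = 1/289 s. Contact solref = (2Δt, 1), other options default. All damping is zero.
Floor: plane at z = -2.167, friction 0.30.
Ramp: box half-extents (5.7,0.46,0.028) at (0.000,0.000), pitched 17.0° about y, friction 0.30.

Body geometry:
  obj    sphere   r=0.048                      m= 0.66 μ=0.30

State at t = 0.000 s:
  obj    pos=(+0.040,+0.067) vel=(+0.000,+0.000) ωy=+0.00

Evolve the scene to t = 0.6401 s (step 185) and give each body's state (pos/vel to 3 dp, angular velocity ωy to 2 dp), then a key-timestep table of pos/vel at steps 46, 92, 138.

State at t = 0.6401 s:
  obj    pos=(+0.415,-0.047) vel=(+1.171,-0.358) ωy=+25.51

Key-timestep trajectory:
   step    t(s)  obj.x    obj.z    obj.vx   obj.vz 
     46  0.1592   +0.063  +0.060  +0.291  -0.089
     92  0.3183   +0.133  +0.039  +0.582  -0.178
    138  0.4775   +0.249  +0.003  +0.874  -0.267


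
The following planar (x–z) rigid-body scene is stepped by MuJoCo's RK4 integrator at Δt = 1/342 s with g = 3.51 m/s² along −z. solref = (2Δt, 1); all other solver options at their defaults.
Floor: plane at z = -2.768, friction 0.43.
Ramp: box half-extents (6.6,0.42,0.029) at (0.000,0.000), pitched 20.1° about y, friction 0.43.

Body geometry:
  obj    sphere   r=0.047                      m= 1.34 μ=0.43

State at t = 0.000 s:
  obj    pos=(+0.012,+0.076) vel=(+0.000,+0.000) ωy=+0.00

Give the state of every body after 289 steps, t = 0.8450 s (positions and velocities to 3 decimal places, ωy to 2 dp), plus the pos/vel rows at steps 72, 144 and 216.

State at t = 0.8450 s:
  obj    pos=(+0.301,-0.029) vel=(+0.684,-0.250) ωy=+15.49

Key-timestep trajectory:
   step    t(s)  obj.x    obj.z    obj.vx   obj.vz 
     72  0.2105   +0.030  +0.070  +0.170  -0.062
    144  0.4211   +0.084  +0.050  +0.341  -0.125
    216  0.6316   +0.174  +0.017  +0.511  -0.187


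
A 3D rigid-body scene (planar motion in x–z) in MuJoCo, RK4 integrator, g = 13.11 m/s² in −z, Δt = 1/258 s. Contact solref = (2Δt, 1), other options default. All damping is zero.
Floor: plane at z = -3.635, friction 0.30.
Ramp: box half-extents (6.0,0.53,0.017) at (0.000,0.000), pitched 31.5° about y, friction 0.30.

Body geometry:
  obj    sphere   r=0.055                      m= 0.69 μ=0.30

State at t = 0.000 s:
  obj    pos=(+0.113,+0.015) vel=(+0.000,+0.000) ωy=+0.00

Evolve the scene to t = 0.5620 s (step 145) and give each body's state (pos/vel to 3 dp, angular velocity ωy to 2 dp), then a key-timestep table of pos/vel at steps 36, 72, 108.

State at t = 0.5620 s:
  obj    pos=(+0.772,-0.389) vel=(+2.345,-1.437) ωy=+49.98

Key-timestep trajectory:
   step    t(s)  obj.x    obj.z    obj.vx   obj.vz 
     36  0.1395   +0.154  -0.010  +0.582  -0.357
     72  0.2791   +0.276  -0.084  +1.164  -0.714
    108  0.4186   +0.479  -0.209  +1.747  -1.070


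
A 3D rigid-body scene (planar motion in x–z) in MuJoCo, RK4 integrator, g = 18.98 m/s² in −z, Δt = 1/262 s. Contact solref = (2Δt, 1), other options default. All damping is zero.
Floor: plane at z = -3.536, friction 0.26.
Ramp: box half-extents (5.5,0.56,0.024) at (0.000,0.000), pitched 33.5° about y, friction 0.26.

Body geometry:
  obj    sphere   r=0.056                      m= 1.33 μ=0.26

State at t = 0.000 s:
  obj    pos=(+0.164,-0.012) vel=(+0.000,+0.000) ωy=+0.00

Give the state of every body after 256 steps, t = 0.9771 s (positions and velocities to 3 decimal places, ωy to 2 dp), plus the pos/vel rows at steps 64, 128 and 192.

State at t = 0.9771 s:
  obj    pos=(+3.143,-1.984) vel=(+6.097,-4.036) ωy=+130.53

Key-timestep trajectory:
   step    t(s)  obj.x    obj.z    obj.vx   obj.vz 
     64  0.2443   +0.350  -0.136  +1.525  -1.009
    128  0.4885   +0.909  -0.506  +3.049  -2.018
    192  0.7328   +1.840  -1.122  +4.573  -3.027


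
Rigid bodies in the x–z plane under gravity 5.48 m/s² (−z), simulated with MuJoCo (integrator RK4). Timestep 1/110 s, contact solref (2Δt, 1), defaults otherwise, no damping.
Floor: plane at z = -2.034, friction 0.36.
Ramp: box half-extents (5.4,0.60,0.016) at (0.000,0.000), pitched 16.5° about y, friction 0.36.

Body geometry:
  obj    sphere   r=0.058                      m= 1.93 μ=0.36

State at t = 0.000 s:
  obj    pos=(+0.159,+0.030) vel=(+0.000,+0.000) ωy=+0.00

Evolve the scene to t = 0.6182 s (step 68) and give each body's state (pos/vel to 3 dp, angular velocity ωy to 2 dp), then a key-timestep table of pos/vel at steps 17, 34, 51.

State at t = 0.6182 s:
  obj    pos=(+0.363,-0.030) vel=(+0.659,-0.195) ωy=+11.84

Key-timestep trajectory:
   step    t(s)  obj.x    obj.z    obj.vx   obj.vz 
     17  0.1545   +0.172  +0.026  +0.165  -0.049
     34  0.3091   +0.210  +0.015  +0.330  -0.098
     51  0.4636   +0.274  -0.004  +0.494  -0.146


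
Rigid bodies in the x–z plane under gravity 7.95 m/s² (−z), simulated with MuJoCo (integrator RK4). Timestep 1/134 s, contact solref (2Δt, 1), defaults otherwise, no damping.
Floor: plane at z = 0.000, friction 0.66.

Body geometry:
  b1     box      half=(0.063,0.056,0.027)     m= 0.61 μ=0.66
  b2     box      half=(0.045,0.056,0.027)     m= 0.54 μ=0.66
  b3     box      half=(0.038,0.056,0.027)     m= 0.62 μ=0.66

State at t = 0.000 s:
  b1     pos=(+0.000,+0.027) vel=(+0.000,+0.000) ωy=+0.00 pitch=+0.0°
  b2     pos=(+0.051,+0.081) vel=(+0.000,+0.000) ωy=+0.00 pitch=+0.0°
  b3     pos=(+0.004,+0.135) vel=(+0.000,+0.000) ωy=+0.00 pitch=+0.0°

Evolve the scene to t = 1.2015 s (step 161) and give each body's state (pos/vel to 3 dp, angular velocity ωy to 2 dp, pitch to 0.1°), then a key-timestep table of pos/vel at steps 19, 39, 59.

State at t = 1.2015 s:
  b1     pos=(+0.000,+0.027) vel=(+0.000,+0.000) ωy=+0.00 pitch=+0.0°
  b2     pos=(+0.051,+0.081) vel=(+0.000,+0.000) ωy=+0.00 pitch=+0.0°
  b3     pos=(-0.031,+0.092) vel=(+0.000,+0.000) ωy=+0.00 pitch=-90.0°

Key-timestep trajectory:
   step    t(s)  b1.x    b1.z    b1.vx   b1.vz   b2.x    b2.z    b2.vx   b2.vz   b3.x    b3.z    b3.vx   b3.vz 
     19  0.1418   +0.000  +0.027  +0.000  +0.000   +0.051  +0.081  +0.001  +0.000   +0.000  +0.134  -0.064  -0.013
     39  0.2910   +0.000  +0.027  +0.000  +0.000   +0.051  +0.081  +0.000  +0.000   -0.021  +0.115  -0.194  -0.443
     59  0.4403   +0.000  +0.027  -0.001  +0.000   +0.051  +0.081  -0.001  +0.000   -0.032  +0.092  +0.115  -0.077


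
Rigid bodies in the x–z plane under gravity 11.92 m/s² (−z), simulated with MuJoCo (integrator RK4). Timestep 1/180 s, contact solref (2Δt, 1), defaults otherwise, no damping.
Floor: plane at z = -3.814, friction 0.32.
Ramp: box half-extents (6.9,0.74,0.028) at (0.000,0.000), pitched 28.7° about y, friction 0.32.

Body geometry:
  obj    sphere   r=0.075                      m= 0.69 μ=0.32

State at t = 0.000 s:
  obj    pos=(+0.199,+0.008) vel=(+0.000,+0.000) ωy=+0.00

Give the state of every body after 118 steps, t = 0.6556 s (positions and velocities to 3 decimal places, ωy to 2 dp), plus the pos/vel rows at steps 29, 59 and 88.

State at t = 0.6556 s:
  obj    pos=(+0.970,-0.414) vel=(+2.351,-1.287) ωy=+35.73

Key-timestep trajectory:
   step    t(s)  obj.x    obj.z    obj.vx   obj.vz 
     29  0.1611   +0.246  -0.017  +0.578  -0.316
     59  0.3278   +0.392  -0.097  +1.176  -0.644
     88  0.4889   +0.628  -0.226  +1.754  -0.960


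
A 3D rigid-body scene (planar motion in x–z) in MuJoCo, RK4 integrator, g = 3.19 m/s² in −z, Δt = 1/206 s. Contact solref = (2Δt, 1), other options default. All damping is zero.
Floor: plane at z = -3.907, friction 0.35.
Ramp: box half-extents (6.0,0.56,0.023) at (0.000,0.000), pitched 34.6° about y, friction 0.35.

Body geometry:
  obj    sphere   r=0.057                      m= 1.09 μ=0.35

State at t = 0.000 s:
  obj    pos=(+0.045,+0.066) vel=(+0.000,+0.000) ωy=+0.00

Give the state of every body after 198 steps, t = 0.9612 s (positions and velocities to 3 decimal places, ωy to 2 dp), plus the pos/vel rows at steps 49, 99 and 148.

State at t = 0.9612 s:
  obj    pos=(+0.537,-0.273) vel=(+1.024,-0.706) ωy=+21.81

Key-timestep trajectory:
   step    t(s)  obj.x    obj.z    obj.vx   obj.vz 
     49  0.2379   +0.075  +0.045  +0.253  -0.175
     99  0.4806   +0.168  -0.019  +0.512  -0.353
    148  0.7184   +0.320  -0.124  +0.765  -0.528


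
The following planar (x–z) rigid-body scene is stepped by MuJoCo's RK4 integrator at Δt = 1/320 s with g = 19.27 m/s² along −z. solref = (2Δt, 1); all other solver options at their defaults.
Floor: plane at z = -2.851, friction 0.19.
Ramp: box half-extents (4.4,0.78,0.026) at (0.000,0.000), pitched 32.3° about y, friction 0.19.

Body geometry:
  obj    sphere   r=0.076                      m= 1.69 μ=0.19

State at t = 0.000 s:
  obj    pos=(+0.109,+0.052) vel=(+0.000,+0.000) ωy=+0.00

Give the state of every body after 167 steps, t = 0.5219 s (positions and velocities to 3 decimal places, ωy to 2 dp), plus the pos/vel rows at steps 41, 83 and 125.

State at t = 0.5219 s:
  obj    pos=(+0.956,-0.484) vel=(+3.245,-2.051) ωy=+50.49

Key-timestep trajectory:
   step    t(s)  obj.x    obj.z    obj.vx   obj.vz 
     41  0.1281   +0.160  +0.019  +0.797  -0.504
     83  0.2594   +0.318  -0.080  +1.613  -1.020
    125  0.3906   +0.583  -0.248  +2.429  -1.535


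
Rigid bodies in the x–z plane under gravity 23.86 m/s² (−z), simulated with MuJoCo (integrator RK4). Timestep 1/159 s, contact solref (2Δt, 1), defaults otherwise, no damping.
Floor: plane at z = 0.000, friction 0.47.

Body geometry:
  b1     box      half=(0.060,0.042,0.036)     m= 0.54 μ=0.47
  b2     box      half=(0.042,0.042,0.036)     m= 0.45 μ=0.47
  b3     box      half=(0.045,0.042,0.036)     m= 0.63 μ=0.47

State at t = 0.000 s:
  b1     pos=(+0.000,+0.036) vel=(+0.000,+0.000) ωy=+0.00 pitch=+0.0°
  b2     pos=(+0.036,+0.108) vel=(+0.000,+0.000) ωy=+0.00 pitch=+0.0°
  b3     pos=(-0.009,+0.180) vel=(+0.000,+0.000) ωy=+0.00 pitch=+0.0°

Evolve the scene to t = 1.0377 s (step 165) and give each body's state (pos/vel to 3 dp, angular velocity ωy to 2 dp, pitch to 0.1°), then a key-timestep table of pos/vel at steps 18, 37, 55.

State at t = 1.0377 s:
  b1     pos=(+0.000,+0.036) vel=(+0.000,+0.000) ωy=+0.00 pitch=+0.0°
  b2     pos=(+0.036,+0.108) vel=(+0.000,+0.000) ωy=+0.00 pitch=+0.0°
  b3     pos=(-0.125,+0.036) vel=(+0.000,+0.000) ωy=+0.00 pitch=+180.0°

Key-timestep trajectory:
   step    t(s)  b1.x    b1.z    b1.vx   b1.vz   b2.x    b2.z    b2.vx   b2.vz   b3.x    b3.z    b3.vx   b3.vz 
     18  0.1132   +0.000  +0.036  +0.001  +0.000   +0.036  +0.108  +0.002  +0.000   -0.018  +0.178  -0.219  -0.084
     37  0.2327   +0.000  +0.036  +0.001  +0.000   +0.036  +0.108  +0.000  +0.000   -0.064  +0.110  -0.485  +0.201
     55  0.3459   +0.000  +0.036  +0.000  +0.000   +0.036  +0.108  +0.000  +0.000   -0.124  +0.030  -0.046  -0.735


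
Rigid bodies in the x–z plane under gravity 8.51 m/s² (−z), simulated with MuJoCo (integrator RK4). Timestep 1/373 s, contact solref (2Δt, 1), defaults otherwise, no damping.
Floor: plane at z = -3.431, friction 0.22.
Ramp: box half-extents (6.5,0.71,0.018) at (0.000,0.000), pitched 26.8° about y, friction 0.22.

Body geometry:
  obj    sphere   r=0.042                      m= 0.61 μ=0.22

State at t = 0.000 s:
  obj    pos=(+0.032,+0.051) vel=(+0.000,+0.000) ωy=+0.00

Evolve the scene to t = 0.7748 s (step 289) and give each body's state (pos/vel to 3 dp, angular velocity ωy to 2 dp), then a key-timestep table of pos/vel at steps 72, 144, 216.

State at t = 0.7748 s:
  obj    pos=(+0.766,-0.320) vel=(+1.896,-0.957) ωy=+50.55

Key-timestep trajectory:
   step    t(s)  obj.x    obj.z    obj.vx   obj.vz 
     72  0.1930   +0.078  +0.028  +0.472  -0.239
    144  0.3861   +0.214  -0.041  +0.945  -0.477
    216  0.5791   +0.442  -0.156  +1.417  -0.716


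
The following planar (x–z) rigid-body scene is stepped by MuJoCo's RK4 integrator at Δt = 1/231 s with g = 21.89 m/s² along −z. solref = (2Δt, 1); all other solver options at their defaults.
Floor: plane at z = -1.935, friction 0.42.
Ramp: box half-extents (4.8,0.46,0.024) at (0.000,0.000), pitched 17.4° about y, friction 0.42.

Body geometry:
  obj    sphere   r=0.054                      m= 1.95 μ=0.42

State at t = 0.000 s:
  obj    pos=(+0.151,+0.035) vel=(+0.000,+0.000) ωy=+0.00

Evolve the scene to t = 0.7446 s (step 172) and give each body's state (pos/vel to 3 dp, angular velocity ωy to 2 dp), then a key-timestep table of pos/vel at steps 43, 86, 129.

State at t = 0.7446 s:
  obj    pos=(+1.388,-0.353) vel=(+3.322,-1.041) ωy=+64.46

Key-timestep trajectory:
   step    t(s)  obj.x    obj.z    obj.vx   obj.vz 
     43  0.1861   +0.228  +0.010  +0.831  -0.260
     86  0.3723   +0.460  -0.062  +1.661  -0.521
    129  0.5584   +0.847  -0.184  +2.491  -0.781


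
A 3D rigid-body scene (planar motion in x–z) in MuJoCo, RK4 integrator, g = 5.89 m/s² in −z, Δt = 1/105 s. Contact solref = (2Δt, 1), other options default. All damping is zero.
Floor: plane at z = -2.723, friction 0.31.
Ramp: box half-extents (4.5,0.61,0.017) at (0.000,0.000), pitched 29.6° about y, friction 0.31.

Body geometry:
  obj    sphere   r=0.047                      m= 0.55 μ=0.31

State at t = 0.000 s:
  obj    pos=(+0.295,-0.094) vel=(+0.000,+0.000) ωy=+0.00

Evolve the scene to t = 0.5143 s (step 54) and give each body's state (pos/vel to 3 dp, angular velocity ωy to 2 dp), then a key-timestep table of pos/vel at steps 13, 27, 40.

State at t = 0.5143 s:
  obj    pos=(+0.534,-0.230) vel=(+0.929,-0.528) ωy=+22.72

Key-timestep trajectory:
   step    t(s)  obj.x    obj.z    obj.vx   obj.vz 
     13  0.1238   +0.309  -0.102  +0.224  -0.127
     27  0.2571   +0.355  -0.128  +0.465  -0.264
     40  0.3810   +0.426  -0.169  +0.689  -0.391


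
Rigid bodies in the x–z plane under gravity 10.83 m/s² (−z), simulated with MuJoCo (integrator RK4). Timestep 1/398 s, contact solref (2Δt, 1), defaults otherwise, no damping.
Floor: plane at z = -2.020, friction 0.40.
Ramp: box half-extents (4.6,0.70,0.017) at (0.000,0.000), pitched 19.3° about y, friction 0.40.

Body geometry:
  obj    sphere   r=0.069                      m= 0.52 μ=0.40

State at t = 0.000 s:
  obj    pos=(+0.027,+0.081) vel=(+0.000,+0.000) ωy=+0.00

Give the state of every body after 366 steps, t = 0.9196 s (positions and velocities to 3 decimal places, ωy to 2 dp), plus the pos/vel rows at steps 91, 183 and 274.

State at t = 0.9196 s:
  obj    pos=(+1.048,-0.276) vel=(+2.219,-0.777) ωy=+34.07

Key-timestep trajectory:
   step    t(s)  obj.x    obj.z    obj.vx   obj.vz 
     91  0.2286   +0.090  +0.059  +0.552  -0.193
    183  0.4598   +0.282  -0.008  +1.110  -0.389
    274  0.6884   +0.599  -0.119  +1.661  -0.582


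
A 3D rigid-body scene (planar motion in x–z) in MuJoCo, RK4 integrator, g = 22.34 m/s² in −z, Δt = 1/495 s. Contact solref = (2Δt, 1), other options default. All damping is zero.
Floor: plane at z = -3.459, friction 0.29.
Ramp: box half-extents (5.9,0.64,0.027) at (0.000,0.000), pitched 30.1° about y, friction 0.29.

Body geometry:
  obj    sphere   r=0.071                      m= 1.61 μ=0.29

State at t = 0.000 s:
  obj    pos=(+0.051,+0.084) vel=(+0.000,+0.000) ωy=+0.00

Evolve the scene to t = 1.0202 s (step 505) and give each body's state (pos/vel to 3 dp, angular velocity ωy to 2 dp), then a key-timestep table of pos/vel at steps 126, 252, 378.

State at t = 1.0202 s:
  obj    pos=(+3.654,-2.005) vel=(+7.064,-4.095) ωy=+114.98

Key-timestep trajectory:
   step    t(s)  obj.x    obj.z    obj.vx   obj.vz 
    126  0.2545   +0.275  -0.046  +1.763  -1.022
    252  0.5091   +0.948  -0.436  +3.525  -2.043
    378  0.7636   +2.070  -1.087  +5.287  -3.065


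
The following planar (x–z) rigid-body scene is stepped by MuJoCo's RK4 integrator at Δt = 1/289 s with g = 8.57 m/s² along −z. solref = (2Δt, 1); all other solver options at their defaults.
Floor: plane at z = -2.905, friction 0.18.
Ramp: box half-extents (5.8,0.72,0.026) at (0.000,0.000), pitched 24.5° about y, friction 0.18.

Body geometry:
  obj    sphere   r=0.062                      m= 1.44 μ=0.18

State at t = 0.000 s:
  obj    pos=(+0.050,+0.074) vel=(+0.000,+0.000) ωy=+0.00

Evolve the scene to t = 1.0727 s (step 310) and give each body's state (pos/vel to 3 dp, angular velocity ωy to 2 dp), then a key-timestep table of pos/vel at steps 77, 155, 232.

State at t = 1.0727 s:
  obj    pos=(+1.379,-0.532) vel=(+2.478,-1.129) ωy=+43.91

Key-timestep trajectory:
   step    t(s)  obj.x    obj.z    obj.vx   obj.vz 
     77  0.2664   +0.132  +0.037  +0.616  -0.281
    155  0.5363   +0.382  -0.078  +1.239  -0.565
    232  0.8028   +0.794  -0.265  +1.855  -0.845


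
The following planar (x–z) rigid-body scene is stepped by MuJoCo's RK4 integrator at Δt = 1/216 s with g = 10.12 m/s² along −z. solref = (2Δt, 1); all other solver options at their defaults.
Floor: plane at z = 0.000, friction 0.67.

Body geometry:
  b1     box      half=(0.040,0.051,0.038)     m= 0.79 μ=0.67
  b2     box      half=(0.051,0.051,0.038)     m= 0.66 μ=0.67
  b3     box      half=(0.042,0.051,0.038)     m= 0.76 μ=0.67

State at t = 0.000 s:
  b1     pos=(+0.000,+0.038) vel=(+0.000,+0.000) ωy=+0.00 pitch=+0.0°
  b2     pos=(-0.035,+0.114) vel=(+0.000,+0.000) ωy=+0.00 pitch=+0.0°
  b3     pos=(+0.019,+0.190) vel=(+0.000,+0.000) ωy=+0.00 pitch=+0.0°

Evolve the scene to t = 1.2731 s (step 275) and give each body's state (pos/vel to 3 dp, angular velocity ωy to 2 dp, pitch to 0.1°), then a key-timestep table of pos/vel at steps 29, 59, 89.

State at t = 1.2731 s:
  b1     pos=(+0.000,+0.038) vel=(+0.000,+0.000) ωy=+0.00 pitch=+0.0°
  b2     pos=(-0.035,+0.114) vel=(+0.000,+0.000) ωy=+0.00 pitch=+0.0°
  b3     pos=(+0.117,+0.038) vel=(+0.000,+0.000) ωy=+0.00 pitch=+180.0°

Key-timestep trajectory:
   step    t(s)  b1.x    b1.z    b1.vx   b1.vz   b2.x    b2.z    b2.vx   b2.vz   b3.x    b3.z    b3.vx   b3.vz 
     29  0.1343   +0.000  +0.038  +0.000  +0.000   -0.035  +0.114  -0.001  +0.000   +0.024  +0.189  +0.092  -0.020
     59  0.2731   +0.000  +0.038  +0.000  +0.000   -0.035  +0.114  -0.001  +0.000   +0.051  +0.167  +0.274  -0.509
     89  0.4120   +0.000  +0.038  +0.000  +0.000   -0.035  +0.114  +0.000  +0.000   +0.116  +0.053  +0.655  -1.162


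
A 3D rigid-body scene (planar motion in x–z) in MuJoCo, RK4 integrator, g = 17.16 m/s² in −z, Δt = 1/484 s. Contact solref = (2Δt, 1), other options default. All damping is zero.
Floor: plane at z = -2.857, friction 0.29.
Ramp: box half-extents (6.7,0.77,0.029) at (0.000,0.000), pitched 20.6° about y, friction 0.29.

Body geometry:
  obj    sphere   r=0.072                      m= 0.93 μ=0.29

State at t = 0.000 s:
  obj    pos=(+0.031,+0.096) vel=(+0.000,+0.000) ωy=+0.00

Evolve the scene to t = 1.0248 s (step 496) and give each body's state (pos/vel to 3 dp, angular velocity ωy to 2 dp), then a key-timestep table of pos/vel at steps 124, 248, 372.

State at t = 1.0248 s:
  obj    pos=(+2.151,-0.701) vel=(+4.137,-1.555) ωy=+61.38

Key-timestep trajectory:
   step    t(s)  obj.x    obj.z    obj.vx   obj.vz 
    124  0.2562   +0.164  +0.046  +1.034  -0.389
    248  0.5124   +0.561  -0.103  +2.069  -0.778
    372  0.7686   +1.223  -0.352  +3.103  -1.166


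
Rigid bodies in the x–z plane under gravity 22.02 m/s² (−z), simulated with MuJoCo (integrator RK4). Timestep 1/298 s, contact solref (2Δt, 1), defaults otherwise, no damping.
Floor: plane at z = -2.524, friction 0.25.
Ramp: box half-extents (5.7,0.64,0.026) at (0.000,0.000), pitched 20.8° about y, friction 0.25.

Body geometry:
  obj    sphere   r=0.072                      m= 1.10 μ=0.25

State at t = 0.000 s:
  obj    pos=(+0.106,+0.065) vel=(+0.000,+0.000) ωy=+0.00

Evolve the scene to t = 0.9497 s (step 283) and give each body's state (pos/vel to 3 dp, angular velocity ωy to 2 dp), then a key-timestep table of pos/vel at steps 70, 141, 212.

State at t = 0.9497 s:
  obj    pos=(+2.461,-0.830) vel=(+4.959,-1.884) ωy=+73.66

Key-timestep trajectory:
   step    t(s)  obj.x    obj.z    obj.vx   obj.vz 
     70  0.2349   +0.250  +0.010  +1.227  -0.466
    141  0.4732   +0.690  -0.157  +2.471  -0.938
    212  0.7114   +1.427  -0.437  +3.715  -1.411


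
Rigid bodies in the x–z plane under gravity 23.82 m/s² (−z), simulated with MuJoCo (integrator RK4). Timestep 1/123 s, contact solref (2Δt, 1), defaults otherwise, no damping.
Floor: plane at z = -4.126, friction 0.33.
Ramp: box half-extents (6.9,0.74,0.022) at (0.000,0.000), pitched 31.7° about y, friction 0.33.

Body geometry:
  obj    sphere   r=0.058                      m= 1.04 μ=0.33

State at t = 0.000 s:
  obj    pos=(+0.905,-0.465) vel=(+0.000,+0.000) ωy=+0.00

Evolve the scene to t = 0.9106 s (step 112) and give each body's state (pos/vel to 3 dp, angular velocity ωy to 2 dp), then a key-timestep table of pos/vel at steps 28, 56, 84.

State at t = 0.9106 s:
  obj    pos=(+4.059,-2.413) vel=(+6.926,-4.278) ωy=+140.33

Key-timestep trajectory:
   step    t(s)  obj.x    obj.z    obj.vx   obj.vz 
     28  0.2276   +1.102  -0.587  +1.732  -1.070
     56  0.4553   +1.694  -0.952  +3.464  -2.139
     84  0.6829   +2.679  -1.561  +5.195  -3.208


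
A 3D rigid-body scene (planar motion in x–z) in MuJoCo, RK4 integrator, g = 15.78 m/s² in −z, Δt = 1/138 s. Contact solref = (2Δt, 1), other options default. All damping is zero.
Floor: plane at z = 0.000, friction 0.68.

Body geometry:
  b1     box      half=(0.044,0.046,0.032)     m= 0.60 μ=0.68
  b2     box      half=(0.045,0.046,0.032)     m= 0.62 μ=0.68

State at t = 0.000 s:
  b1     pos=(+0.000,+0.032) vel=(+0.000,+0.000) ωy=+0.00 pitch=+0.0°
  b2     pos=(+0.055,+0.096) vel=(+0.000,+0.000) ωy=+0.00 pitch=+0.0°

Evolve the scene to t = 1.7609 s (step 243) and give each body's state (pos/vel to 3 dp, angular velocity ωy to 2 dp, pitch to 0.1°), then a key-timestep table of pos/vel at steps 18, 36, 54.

State at t = 1.7609 s:
  b1     pos=(+0.000,+0.032) vel=(+0.000,+0.000) ωy=+0.00 pitch=+0.0°
  b2     pos=(+0.096,+0.045) vel=(+0.000,+0.000) ωy=+0.00 pitch=+90.0°

Key-timestep trajectory:
   step    t(s)  b1.x    b1.z    b1.vx   b1.vz   b2.x    b2.z    b2.vx   b2.vz 
     18  0.1304   +0.000  +0.032  +0.000  +0.000   +0.077  +0.074  +0.301  -0.588
     36  0.2609   +0.000  +0.032  +0.000  +0.000   +0.111  +0.052  +0.024  +0.013
     54  0.3913   +0.000  +0.032  +0.000  +0.000   +0.092  +0.046  +0.000  +0.058


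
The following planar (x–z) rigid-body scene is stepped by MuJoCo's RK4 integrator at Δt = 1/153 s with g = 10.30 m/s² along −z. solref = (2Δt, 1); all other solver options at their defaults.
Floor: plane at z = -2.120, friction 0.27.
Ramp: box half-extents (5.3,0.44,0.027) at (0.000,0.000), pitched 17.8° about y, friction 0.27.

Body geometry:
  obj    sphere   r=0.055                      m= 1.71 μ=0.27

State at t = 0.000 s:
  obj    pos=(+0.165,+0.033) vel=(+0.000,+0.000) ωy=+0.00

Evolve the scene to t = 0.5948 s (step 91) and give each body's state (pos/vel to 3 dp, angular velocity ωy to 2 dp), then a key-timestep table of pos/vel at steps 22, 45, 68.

State at t = 0.5948 s:
  obj    pos=(+0.544,-0.089) vel=(+1.274,-0.409) ωy=+24.31

Key-timestep trajectory:
   step    t(s)  obj.x    obj.z    obj.vx   obj.vz 
     22  0.1438   +0.187  +0.026  +0.308  -0.099
     45  0.2941   +0.258  +0.003  +0.630  -0.202
     68  0.4444   +0.377  -0.035  +0.952  -0.306


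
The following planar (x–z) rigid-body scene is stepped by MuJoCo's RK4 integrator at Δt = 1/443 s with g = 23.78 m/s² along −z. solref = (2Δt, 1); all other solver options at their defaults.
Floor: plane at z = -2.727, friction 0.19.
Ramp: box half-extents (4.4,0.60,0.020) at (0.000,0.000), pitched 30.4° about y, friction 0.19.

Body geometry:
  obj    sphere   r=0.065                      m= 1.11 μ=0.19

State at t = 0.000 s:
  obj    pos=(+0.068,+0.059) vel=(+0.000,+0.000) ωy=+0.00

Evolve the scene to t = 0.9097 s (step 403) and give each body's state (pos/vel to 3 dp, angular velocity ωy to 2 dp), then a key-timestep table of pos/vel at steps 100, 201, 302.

State at t = 0.9097 s:
  obj    pos=(+3.136,-1.741) vel=(+6.745,-3.957) ωy=+120.28

Key-timestep trajectory:
   step    t(s)  obj.x    obj.z    obj.vx   obj.vz 
    100  0.2257   +0.257  -0.052  +1.674  -0.982
    201  0.4537   +0.831  -0.389  +3.364  -1.974
    302  0.6817   +1.791  -0.952  +5.054  -2.965


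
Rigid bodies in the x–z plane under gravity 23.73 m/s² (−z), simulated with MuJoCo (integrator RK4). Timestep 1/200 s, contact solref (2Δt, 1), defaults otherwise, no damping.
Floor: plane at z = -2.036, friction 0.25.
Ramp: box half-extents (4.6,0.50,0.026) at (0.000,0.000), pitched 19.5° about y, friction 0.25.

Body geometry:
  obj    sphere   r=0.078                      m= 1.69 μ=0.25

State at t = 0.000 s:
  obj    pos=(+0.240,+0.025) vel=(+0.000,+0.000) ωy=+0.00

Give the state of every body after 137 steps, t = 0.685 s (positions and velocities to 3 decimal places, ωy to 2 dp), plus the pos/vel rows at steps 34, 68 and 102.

State at t = 0.685 s:
  obj    pos=(+1.492,-0.418) vel=(+3.654,-1.294) ωy=+49.68

Key-timestep trajectory:
   step    t(s)  obj.x    obj.z    obj.vx   obj.vz 
     34  0.1700   +0.317  -0.002  +0.907  -0.321
     68  0.3400   +0.548  -0.084  +1.814  -0.642
    102  0.5100   +0.934  -0.220  +2.720  -0.963
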